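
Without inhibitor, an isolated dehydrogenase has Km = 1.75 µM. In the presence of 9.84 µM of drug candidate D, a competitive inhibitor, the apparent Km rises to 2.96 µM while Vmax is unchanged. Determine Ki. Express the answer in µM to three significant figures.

14.2 µM

Competitive: Km,app = α·Km with α = 1 + [I]/Ki.
α = Km,app/Km = 2.96/1.75 = 1.691.
Since α = 1 + [I]/Ki, [I]/Ki = 1.691 − 1 = 0.6914 and Ki = 9.84/0.6914 = 14.2 µM.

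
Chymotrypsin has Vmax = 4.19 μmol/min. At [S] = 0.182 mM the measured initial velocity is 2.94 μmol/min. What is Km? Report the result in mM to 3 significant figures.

From v = Vmax[S]/(Km+[S]), Km = [S](Vmax − v)/v.
Km = 0.182 × (4.19 − 2.94) / 2.94 = 0.2275/2.94 = 0.0774 mM.

0.0774 mM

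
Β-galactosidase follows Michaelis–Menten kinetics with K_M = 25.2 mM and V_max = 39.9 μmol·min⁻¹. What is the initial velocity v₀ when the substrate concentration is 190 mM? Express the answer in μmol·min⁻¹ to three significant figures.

[S]/(Km+[S]) = 190/215.2 = 0.8829, the fractional saturation.
v = 0.8829 × Vmax = 0.8829 × 39.9 = 35.2 μmol·min⁻¹.

35.2 μmol·min⁻¹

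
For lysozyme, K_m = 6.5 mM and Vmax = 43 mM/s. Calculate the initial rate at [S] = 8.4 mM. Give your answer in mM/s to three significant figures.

24.2 mM/s

v = Vmax·[S]/(Km + [S]) = 43 × 8.4 / (6.5 + 8.4)
  = 361.2 / 14.90 = 24.2 mM/s.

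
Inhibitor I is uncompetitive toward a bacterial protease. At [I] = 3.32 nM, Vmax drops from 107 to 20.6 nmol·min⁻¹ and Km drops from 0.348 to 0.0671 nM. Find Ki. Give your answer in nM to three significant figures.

0.792 nM

Uncompetitive: Vmax,app = Vmax/α (and Km,app = Km/α) with α = 1 + [I]/Ki.
α = Vmax/Vmax,app = 107/20.6 = 5.194.
Since α = 1 + [I]/Ki, [I]/Ki = 5.194 − 1 = 4.194 and Ki = 3.32/4.194 = 0.792 nM.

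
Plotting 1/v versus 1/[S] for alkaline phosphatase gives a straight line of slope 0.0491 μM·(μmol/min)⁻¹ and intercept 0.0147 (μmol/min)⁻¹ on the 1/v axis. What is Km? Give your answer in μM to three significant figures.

3.34 μM

y-intercept = 1/Vmax ⇒ Vmax = 68.0 μmol/min; slope = Km/Vmax ⇒ Km = slope × Vmax.
Km = 0.0491 × 68.0 = 3.34 μM.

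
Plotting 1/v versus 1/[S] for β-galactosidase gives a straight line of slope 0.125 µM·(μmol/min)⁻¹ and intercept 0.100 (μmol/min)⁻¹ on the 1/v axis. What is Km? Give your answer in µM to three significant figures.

1.25 µM

y-intercept = 1/Vmax ⇒ Vmax = 10.0 μmol/min; slope = Km/Vmax ⇒ Km = slope × Vmax.
Km = 0.125 × 10.0 = 1.25 µM.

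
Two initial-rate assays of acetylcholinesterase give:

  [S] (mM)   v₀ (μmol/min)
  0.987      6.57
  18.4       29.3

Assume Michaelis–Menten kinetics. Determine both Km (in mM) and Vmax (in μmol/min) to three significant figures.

Km = 4.49 mM; Vmax = 36.4 μmol/min

From v = Vmax[S]/(Km+[S]), each point gives Vmax = v(Km+[S])/[S].
Equating: 6.57(Km+0.987)/0.987 = 29.3(Km+18.4)/18.4.
6.657·Km + 6.57 = 1.592·Km + 29.3, so (6.657 − 1.592)·Km = 29.3 − 6.57.
Km = 22.73/5.064 = 4.49 mM; then Vmax = 6.57(4.49+0.987)/0.987 = 36.4 μmol/min.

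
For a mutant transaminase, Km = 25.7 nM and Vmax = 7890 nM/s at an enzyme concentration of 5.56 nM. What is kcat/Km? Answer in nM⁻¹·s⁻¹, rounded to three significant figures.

55.2 nM⁻¹·s⁻¹

kcat = Vmax/[E]total = 7890/5.56 = 1420 s⁻¹.
kcat/Km = 1420/25.7 = 55.2 nM⁻¹·s⁻¹.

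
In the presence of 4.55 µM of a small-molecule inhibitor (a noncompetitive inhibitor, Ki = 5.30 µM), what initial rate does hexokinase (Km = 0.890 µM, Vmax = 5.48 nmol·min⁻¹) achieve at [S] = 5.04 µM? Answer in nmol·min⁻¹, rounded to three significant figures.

α = 1 + [I]/Ki = 1 + 4.55/5.30 = 1.858.
For a noncompetitive inhibitor, Vmax is reduced to Vmax/α while Km is unchanged: Km,app = 0.890 µM, Vmax,app = 2.95 nmol·min⁻¹.
v = Vmax,app·[S]/(Km,app + [S]) = 2.95 × 5.04/(0.890 + 5.04) = 2.51 nmol·min⁻¹.

2.51 nmol·min⁻¹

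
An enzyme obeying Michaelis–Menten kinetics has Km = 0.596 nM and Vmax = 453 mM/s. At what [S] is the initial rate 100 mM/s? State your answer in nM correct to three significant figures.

Rearranging v = Vmax[S]/(Km+[S]) gives [S] = Km·v/(Vmax − v).
[S] = 0.596 × 100 / (453 − 100) = 59.60/353.0 = 0.169 nM.

0.169 nM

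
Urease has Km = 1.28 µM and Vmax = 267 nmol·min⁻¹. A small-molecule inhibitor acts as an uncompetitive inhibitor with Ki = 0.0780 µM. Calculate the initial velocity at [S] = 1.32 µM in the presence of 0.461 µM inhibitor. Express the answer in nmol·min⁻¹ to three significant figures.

33.9 nmol·min⁻¹

α = 1 + [I]/Ki = 1 + 0.461/0.0780 = 6.910.
For an uncompetitive inhibitor, both parameters are divided by α, giving Vmax/α and Km/α: Km,app = 0.185 µM, Vmax,app = 38.6 nmol·min⁻¹.
v = Vmax,app·[S]/(Km,app + [S]) = 38.6 × 1.32/(0.185 + 1.32) = 33.9 nmol·min⁻¹.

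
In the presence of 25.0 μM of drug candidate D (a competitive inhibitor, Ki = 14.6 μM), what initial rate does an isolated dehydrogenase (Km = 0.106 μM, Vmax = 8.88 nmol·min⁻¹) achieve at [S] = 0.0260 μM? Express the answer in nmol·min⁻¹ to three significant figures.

0.736 nmol·min⁻¹

With α = 1 + [I]/Ki = 1 + 25.0/14.6 = 2.712, the competitive rate law is v = Vmax[S] / (αKm + [S]).
v = 8.88×0.0260 / (2.712×0.106 + 0.0260) = 0.2309/0.3135 = 0.736 nmol·min⁻¹.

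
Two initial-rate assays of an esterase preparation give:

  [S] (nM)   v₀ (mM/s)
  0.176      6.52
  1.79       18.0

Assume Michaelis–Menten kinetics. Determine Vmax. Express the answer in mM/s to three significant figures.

22.3 mM/s

In reciprocal form, 1/v = (Km/Vmax)·(1/[S]) + 1/Vmax. The two points give (1/[S], 1/v) = (5.682, 0.1534) and (0.5587, 0.05556).
Slope = (0.1534 − 0.05556)/(5.682 − 0.5587) = 0.01909; intercept = 0.1534 − 0.01909×5.682 = 0.04489.
Vmax = 1/intercept = 22.3 mM/s; Km = slope × Vmax = 0.01909 × 22.3 = 0.425 nM.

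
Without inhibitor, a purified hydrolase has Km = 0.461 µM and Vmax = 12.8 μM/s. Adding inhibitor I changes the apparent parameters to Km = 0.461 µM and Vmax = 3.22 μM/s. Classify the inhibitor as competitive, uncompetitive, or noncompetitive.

noncompetitive

Vmax decreases (12.8 → 3.22 μM/s) while Km is unchanged — pure noncompetitive inhibition.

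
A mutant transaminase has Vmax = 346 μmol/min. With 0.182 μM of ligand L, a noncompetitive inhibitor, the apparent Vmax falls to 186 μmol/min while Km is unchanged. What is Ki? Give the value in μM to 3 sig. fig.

Noncompetitive: Vmax,app = Vmax/α with α = 1 + [I]/Ki.
α = Vmax/Vmax,app = 346/186 = 1.860.
Ki = [I]/(α − 1) = 0.182/0.8602 = 0.212 μM.

0.212 μM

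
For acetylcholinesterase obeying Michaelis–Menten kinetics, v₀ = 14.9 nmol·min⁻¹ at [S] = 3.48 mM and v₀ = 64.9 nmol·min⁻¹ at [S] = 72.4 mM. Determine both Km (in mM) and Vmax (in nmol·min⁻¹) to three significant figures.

Km = 14.8 mM; Vmax = 78.1 nmol·min⁻¹

From v = Vmax[S]/(Km+[S]), each point gives Vmax = v(Km+[S])/[S].
Equating: 14.9(Km+3.48)/3.48 = 64.9(Km+72.4)/72.4.
4.282·Km + 14.9 = 0.8964·Km + 64.9, so (4.282 − 0.8964)·Km = 64.9 − 14.9.
Km = 50.00/3.385 = 14.8 mM; then Vmax = 14.9(14.8+3.48)/3.48 = 78.1 nmol·min⁻¹.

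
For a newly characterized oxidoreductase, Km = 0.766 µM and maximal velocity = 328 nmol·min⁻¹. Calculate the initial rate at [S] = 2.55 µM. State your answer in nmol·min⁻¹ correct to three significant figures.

252 nmol·min⁻¹

v = Vmax·[S]/(Km + [S]) = 328 × 2.55 / (0.766 + 2.55)
  = 836.4 / 3.316 = 252 nmol·min⁻¹.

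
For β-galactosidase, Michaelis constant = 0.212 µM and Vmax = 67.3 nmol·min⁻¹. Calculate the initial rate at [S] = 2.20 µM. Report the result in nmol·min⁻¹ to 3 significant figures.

v = Vmax·[S]/(Km + [S]) = 67.3 × 2.20 / (0.212 + 2.20)
  = 148.1 / 2.412 = 61.4 nmol·min⁻¹.

61.4 nmol·min⁻¹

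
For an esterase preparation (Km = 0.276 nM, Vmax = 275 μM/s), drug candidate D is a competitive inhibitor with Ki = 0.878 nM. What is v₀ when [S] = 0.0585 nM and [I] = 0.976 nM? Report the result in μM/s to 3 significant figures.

With α = 1 + [I]/Ki = 1 + 0.976/0.878 = 2.112, the competitive rate law is v = Vmax[S] / (αKm + [S]).
v = 275×0.0585 / (2.112×0.276 + 0.0585) = 16.09/0.6413 = 25.1 μM/s.

25.1 μM/s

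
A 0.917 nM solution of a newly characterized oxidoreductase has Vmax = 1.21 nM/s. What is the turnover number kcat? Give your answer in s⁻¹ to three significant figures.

1.32 s⁻¹

kcat = Vmax/[E]total = 1.21 nM/s / 0.917 nM = 1.32 s⁻¹.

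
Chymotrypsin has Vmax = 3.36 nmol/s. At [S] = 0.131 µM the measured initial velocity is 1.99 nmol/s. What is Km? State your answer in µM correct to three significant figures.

From v = Vmax[S]/(Km+[S]), Km = [S](Vmax − v)/v.
Km = 0.131 × (3.36 − 1.99) / 1.99 = 0.1795/1.99 = 0.0902 µM.

0.0902 µM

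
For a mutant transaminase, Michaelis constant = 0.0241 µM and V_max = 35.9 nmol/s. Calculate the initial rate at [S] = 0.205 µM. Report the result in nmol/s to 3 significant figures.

32.1 nmol/s

[S]/(Km+[S]) = 0.205/0.2291 = 0.8948, the fractional saturation.
v = 0.8948 × Vmax = 0.8948 × 35.9 = 32.1 nmol/s.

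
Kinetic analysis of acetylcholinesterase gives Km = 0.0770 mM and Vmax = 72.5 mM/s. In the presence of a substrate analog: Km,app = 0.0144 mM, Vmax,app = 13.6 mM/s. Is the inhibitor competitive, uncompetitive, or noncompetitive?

Both Km and Vmax decrease by the same factor (~5.33-fold) — characteristic of uncompetitive inhibition.

uncompetitive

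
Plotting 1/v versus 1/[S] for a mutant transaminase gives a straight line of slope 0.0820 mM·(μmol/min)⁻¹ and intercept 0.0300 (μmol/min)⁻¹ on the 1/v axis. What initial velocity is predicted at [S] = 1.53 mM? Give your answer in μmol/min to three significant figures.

The y-intercept is 1/Vmax, so Vmax = 1/0.0300 = 33.3 μmol/min.
The slope is Km/Vmax, so Km = 0.0820 × 33.3 = 2.73 mM.
Then v = 33.3 × 1.53/(2.73 + 1.53) = 12.0 μmol/min.

12.0 μmol/min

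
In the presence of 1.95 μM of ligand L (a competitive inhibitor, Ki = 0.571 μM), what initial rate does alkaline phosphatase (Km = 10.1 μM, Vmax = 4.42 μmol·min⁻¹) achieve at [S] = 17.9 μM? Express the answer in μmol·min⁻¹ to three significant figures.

1.27 μmol·min⁻¹

α = 1 + [I]/Ki = 1 + 1.95/0.571 = 4.415.
For a competitive inhibitor, Vmax is unchanged and the apparent Km becomes α·Km: Km,app = 44.6 μM, Vmax,app = 4.42 μmol·min⁻¹.
v = Vmax,app·[S]/(Km,app + [S]) = 4.42 × 17.9/(44.6 + 17.9) = 1.27 μmol·min⁻¹.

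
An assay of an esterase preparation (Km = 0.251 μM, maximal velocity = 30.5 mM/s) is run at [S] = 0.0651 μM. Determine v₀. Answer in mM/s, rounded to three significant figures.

[S]/(Km+[S]) = 0.0651/0.3161 = 0.2059, the fractional saturation.
v = 0.2059 × Vmax = 0.2059 × 30.5 = 6.28 mM/s.

6.28 mM/s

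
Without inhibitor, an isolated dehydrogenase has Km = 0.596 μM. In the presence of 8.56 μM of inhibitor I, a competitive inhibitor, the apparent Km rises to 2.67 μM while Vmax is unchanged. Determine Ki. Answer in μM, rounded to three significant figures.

Competitive: Km,app = α·Km with α = 1 + [I]/Ki.
α = Km,app/Km = 2.67/0.596 = 4.480.
Since α = 1 + [I]/Ki, [I]/Ki = 4.480 − 1 = 3.480 and Ki = 8.56/3.480 = 2.46 μM.

2.46 μM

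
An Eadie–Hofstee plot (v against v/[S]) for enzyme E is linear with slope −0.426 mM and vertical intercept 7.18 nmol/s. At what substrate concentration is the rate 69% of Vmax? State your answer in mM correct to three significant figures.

The Eadie–Hofstee slope gives Km = 0.426 mM (slope = −Km).
v/Vmax = [S]/(Km+[S]) = 0.69 ⇒ [S] = Km·0.69/(1−0.69) = 0.426 × 2.226 = 0.948 mM.

0.948 mM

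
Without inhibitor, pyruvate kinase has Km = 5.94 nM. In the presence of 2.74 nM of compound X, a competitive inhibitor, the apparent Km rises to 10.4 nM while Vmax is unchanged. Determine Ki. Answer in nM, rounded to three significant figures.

3.65 nM

Competitive: Km,app = α·Km with α = 1 + [I]/Ki.
α = Km,app/Km = 10.4/5.94 = 1.751.
Ki = [I]/(α − 1) = 2.74/0.7508 = 3.65 nM.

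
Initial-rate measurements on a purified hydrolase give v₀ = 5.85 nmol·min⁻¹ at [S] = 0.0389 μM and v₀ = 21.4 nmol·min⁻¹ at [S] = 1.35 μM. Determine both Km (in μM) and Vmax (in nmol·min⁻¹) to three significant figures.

Km = 0.116 μM; Vmax = 23.2 nmol·min⁻¹

From v = Vmax[S]/(Km+[S]), each point gives Vmax = v(Km+[S])/[S].
Equating: 5.85(Km+0.0389)/0.0389 = 21.4(Km+1.35)/1.35.
150.4·Km + 5.85 = 15.85·Km + 21.4, so (150.4 − 15.85)·Km = 21.4 − 5.85.
Km = 15.55/134.5 = 0.116 μM; then Vmax = 5.85(0.116+0.0389)/0.0389 = 23.2 nmol·min⁻¹.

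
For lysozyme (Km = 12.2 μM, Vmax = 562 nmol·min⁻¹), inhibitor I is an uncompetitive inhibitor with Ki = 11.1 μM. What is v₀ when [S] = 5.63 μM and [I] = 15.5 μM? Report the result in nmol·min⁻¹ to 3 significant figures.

With α = 1 + [I]/Ki = 1 + 15.5/11.1 = 2.396, the uncompetitive rate law is v = (Vmax/α)·[S] / (Km/α + [S]).
v = (562/2.396)×5.63 / (12.2/2.396 + 5.63) = 1320/10.72 = 123 nmol·min⁻¹.

123 nmol·min⁻¹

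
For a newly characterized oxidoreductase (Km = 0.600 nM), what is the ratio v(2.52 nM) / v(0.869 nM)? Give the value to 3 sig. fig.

1.37

Since Vmax cancels, v₂/v₁ = [S]₂(Km+[S]₁) / [S]₁(Km+[S]₂).
= 2.52×(0.600+0.869) / (0.869×(0.600+2.52)) = 3.702/2.711 = 1.37.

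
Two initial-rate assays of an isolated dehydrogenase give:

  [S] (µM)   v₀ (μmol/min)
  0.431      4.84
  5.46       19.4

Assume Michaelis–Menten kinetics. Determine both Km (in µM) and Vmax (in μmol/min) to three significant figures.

Km = 1.90 µM; Vmax = 26.1 μmol/min

In reciprocal form, 1/v = (Km/Vmax)·(1/[S]) + 1/Vmax. The two points give (1/[S], 1/v) = (2.320, 0.2066) and (0.1832, 0.05155).
Slope = (0.2066 − 0.05155)/(2.320 − 0.1832) = 0.07256; intercept = 0.2066 − 0.07256×2.320 = 0.03826.
Vmax = 1/intercept = 26.1 μmol/min; Km = slope × Vmax = 0.07256 × 26.1 = 1.90 µM.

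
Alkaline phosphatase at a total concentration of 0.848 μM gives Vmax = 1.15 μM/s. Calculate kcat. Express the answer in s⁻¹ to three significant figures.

1.36 s⁻¹

kcat = Vmax/[E]total = 1.15 μM/s / 0.848 μM = 1.36 s⁻¹.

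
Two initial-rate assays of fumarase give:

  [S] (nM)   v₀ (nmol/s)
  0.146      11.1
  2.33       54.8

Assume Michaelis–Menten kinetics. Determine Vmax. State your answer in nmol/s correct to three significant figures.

From v = Vmax[S]/(Km+[S]), each point gives Vmax = v(Km+[S])/[S].
Equating: 11.1(Km+0.146)/0.146 = 54.8(Km+2.33)/2.33.
76.03·Km + 11.1 = 23.52·Km + 54.8, so (76.03 − 23.52)·Km = 54.8 − 11.1.
Km = 43.70/52.51 = 0.832 nM; then Vmax = 11.1(0.832+0.146)/0.146 = 74.4 nmol/s.

74.4 nmol/s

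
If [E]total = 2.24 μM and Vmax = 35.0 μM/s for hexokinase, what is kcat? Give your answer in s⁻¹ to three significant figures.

kcat = Vmax/[E]total = 35.0 μM/s / 2.24 μM = 15.6 s⁻¹.

15.6 s⁻¹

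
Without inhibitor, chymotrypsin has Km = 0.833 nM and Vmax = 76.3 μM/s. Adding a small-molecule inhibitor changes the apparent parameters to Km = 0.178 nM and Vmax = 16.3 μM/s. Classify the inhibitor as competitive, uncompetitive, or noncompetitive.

Both Km and Vmax decrease by the same factor (~4.67-fold) — characteristic of uncompetitive inhibition.

uncompetitive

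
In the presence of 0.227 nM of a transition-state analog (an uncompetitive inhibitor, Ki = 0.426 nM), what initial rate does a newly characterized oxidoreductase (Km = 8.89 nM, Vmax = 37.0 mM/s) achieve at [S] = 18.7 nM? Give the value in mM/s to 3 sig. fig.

18.4 mM/s

α = 1 + [I]/Ki = 1 + 0.227/0.426 = 1.533.
For an uncompetitive inhibitor, both parameters are divided by α, giving Vmax/α and Km/α: Km,app = 5.80 nM, Vmax,app = 24.1 mM/s.
v = Vmax,app·[S]/(Km,app + [S]) = 24.1 × 18.7/(5.80 + 18.7) = 18.4 mM/s.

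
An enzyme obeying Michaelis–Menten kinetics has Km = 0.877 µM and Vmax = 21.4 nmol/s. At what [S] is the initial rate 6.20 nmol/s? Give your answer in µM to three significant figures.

0.358 µM

The required fractional saturation is v/Vmax = 6.20/21.4 = 0.2897.
Then [S]/(Km+[S]) = 0.2897 ⇒ [S] = 0.877 × 0.2897/(1 − 0.2897) = 0.358 µM.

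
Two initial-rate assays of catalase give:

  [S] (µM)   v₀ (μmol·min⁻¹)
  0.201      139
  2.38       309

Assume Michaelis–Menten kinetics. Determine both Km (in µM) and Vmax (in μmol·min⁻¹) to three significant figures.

From v = Vmax[S]/(Km+[S]), each point gives Vmax = v(Km+[S])/[S].
Equating: 139(Km+0.201)/0.201 = 309(Km+2.38)/2.38.
691.5·Km + 139 = 129.8·Km + 309, so (691.5 − 129.8)·Km = 309 − 139.
Km = 170.0/561.7 = 0.303 µM; then Vmax = 139(0.303+0.201)/0.201 = 348 μmol·min⁻¹.

Km = 0.303 µM; Vmax = 348 μmol·min⁻¹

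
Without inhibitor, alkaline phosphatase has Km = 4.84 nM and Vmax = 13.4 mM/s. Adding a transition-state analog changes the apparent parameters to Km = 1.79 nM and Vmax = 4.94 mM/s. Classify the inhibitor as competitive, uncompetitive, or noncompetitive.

uncompetitive

Both Km and Vmax decrease by the same factor (~2.71-fold) — characteristic of uncompetitive inhibition.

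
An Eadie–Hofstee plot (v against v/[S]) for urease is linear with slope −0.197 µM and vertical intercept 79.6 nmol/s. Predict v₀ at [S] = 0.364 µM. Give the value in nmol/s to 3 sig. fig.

In the Eadie–Hofstee form v = Vmax − Km·(v/[S]), the slope is −Km and the intercept is Vmax, so Km = 0.197 µM and Vmax = 79.6 nmol/s.
v = 79.6 × 0.364/(0.197 + 0.364) = 51.6 nmol/s.

51.6 nmol/s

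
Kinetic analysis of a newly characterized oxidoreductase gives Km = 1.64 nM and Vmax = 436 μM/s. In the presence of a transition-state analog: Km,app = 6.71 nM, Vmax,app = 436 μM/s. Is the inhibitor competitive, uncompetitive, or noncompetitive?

competitive

Km increases (1.64 → 6.71 nM) while Vmax is unchanged — the hallmark of competitive inhibition.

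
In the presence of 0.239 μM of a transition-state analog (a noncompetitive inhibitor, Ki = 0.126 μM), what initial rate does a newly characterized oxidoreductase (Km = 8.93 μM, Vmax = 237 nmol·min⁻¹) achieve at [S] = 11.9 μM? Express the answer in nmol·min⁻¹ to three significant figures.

α = 1 + [I]/Ki = 1 + 0.239/0.126 = 2.897.
For a noncompetitive inhibitor, Vmax is reduced to Vmax/α while Km is unchanged: Km,app = 8.93 μM, Vmax,app = 81.8 nmol·min⁻¹.
v = Vmax,app·[S]/(Km,app + [S]) = 81.8 × 11.9/(8.93 + 11.9) = 46.7 nmol·min⁻¹.

46.7 nmol·min⁻¹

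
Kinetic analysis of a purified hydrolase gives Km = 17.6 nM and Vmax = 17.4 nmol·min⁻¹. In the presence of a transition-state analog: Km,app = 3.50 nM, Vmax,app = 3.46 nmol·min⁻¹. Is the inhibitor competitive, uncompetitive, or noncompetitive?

Both Km and Vmax decrease by the same factor (~5.03-fold) — characteristic of uncompetitive inhibition.

uncompetitive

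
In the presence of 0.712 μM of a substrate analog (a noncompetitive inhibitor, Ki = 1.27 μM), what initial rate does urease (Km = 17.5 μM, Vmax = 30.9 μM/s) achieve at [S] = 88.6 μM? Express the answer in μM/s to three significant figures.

With α = 1 + [I]/Ki = 1 + 0.712/1.27 = 1.561, the noncompetitive rate law is v = (Vmax/α)·[S] / (Km + [S]).
v = (30.9/1.561)×88.6 / (17.5 + 88.6) = 1754/106.1 = 16.5 μM/s.

16.5 μM/s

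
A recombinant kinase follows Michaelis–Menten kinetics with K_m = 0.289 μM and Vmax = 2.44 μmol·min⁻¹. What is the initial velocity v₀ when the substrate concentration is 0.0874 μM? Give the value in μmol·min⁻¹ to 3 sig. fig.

v = Vmax·[S]/(Km + [S]) = 2.44 × 0.0874 / (0.289 + 0.0874)
  = 0.2133 / 0.3764 = 0.567 μmol·min⁻¹.

0.567 μmol·min⁻¹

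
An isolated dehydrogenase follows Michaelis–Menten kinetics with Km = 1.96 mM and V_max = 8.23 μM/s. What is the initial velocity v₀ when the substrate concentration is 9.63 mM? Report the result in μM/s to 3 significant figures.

v = Vmax·[S]/(Km + [S]) = 8.23 × 9.63 / (1.96 + 9.63)
  = 79.25 / 11.59 = 6.84 μM/s.

6.84 μM/s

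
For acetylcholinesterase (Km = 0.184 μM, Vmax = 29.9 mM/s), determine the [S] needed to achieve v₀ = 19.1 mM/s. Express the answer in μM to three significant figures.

0.325 μM

The required fractional saturation is v/Vmax = 19.1/29.9 = 0.6388.
Then [S]/(Km+[S]) = 0.6388 ⇒ [S] = 0.184 × 0.6388/(1 − 0.6388) = 0.325 μM.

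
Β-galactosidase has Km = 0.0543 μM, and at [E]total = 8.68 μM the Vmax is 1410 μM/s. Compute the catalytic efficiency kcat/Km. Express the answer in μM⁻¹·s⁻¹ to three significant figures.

2990 μM⁻¹·s⁻¹

kcat = Vmax/[E]total = 1410/8.68 = 162 s⁻¹.
kcat/Km = 162/0.0543 = 2990 μM⁻¹·s⁻¹.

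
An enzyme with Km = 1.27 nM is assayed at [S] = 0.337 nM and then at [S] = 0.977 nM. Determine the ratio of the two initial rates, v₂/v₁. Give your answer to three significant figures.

Since Vmax cancels, v₂/v₁ = [S]₂(Km+[S]₁) / [S]₁(Km+[S]₂).
= 0.977×(1.27+0.337) / (0.337×(1.27+0.977)) = 1.570/0.7572 = 2.07.

2.07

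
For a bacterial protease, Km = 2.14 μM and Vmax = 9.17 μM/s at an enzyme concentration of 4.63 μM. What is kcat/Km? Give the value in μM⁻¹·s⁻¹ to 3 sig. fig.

kcat = Vmax/[E]total = 9.17/4.63 = 1.98 s⁻¹.
kcat/Km = 1.98/2.14 = 0.925 μM⁻¹·s⁻¹.

0.925 μM⁻¹·s⁻¹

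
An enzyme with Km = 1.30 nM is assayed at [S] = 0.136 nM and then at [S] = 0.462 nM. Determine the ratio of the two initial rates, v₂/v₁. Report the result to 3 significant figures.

2.77

Since Vmax cancels, v₂/v₁ = [S]₂(Km+[S]₁) / [S]₁(Km+[S]₂).
= 0.462×(1.30+0.136) / (0.136×(1.30+0.462)) = 0.6634/0.2396 = 2.77.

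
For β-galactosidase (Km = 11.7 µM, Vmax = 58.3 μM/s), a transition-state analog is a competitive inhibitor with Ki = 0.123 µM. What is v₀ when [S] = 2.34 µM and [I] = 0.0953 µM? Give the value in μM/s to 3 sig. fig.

5.90 μM/s

α = 1 + [I]/Ki = 1 + 0.0953/0.123 = 1.775.
For a competitive inhibitor, Vmax is unchanged and the apparent Km becomes α·Km: Km,app = 20.8 µM, Vmax,app = 58.3 μM/s.
v = Vmax,app·[S]/(Km,app + [S]) = 58.3 × 2.34/(20.8 + 2.34) = 5.90 μM/s.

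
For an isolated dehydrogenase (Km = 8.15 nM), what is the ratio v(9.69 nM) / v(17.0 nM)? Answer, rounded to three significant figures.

The fractional saturations are [S]/(Km+[S]) = 17.0/25.15 = 0.6759 and 9.69/17.84 = 0.5432.
v₂/v₁ is just their ratio: 0.5432/0.6759 = 0.804.

0.804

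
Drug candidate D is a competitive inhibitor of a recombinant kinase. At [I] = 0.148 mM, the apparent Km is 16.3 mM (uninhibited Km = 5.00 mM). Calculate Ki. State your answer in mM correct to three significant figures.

Competitive: Km,app = α·Km with α = 1 + [I]/Ki.
α = Km,app/Km = 16.3/5.00 = 3.260.
Ki = [I]/(α − 1) = 0.148/2.260 = 0.0655 mM.

0.0655 mM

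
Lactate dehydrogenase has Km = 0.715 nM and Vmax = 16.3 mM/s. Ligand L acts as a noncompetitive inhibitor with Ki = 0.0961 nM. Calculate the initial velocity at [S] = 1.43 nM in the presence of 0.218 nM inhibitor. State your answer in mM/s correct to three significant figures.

3.32 mM/s

α = 1 + [I]/Ki = 1 + 0.218/0.0961 = 3.268.
For a noncompetitive inhibitor, Vmax is reduced to Vmax/α while Km is unchanged: Km,app = 0.715 nM, Vmax,app = 4.99 mM/s.
v = Vmax,app·[S]/(Km,app + [S]) = 4.99 × 1.43/(0.715 + 1.43) = 3.32 mM/s.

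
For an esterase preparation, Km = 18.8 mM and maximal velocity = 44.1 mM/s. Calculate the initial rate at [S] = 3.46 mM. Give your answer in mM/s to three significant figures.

v = Vmax·[S]/(Km + [S]) = 44.1 × 3.46 / (18.8 + 3.46)
  = 152.6 / 22.26 = 6.85 mM/s.

6.85 mM/s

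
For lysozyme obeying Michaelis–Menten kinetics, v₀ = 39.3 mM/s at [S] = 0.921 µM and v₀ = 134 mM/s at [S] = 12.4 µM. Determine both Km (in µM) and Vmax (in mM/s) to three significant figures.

Km = 2.97 µM; Vmax = 166 mM/s

In reciprocal form, 1/v = (Km/Vmax)·(1/[S]) + 1/Vmax. The two points give (1/[S], 1/v) = (1.086, 0.02545) and (0.08065, 0.007463).
Slope = (0.02545 − 0.007463)/(1.086 − 0.08065) = 0.01789; intercept = 0.02545 − 0.01789×1.086 = 0.006020.
Vmax = 1/intercept = 166 mM/s; Km = slope × Vmax = 0.01789 × 166 = 2.97 µM.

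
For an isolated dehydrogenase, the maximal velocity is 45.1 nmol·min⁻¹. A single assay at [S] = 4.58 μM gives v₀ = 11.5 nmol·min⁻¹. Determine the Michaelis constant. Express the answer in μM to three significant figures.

13.4 μM

v/Vmax = 11.5/45.1 = 0.2550 = [S]/(Km+[S]).
So Km + [S] = [S]/0.2550 = 17.96 μM, giving Km = 17.96 − 4.58 = 13.4 μM.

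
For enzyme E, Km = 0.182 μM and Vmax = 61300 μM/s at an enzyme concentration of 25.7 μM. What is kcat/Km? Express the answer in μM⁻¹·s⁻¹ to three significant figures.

13100 μM⁻¹·s⁻¹

kcat = Vmax/[E]total = 61300/25.7 = 2390 s⁻¹.
kcat/Km = 2390/0.182 = 13100 μM⁻¹·s⁻¹.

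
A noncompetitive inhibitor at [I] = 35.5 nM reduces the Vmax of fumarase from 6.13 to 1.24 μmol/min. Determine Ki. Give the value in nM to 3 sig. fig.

Noncompetitive: Vmax,app = Vmax/α with α = 1 + [I]/Ki.
α = Vmax/Vmax,app = 6.13/1.24 = 4.944.
Ki = [I]/(α − 1) = 35.5/3.944 = 9.00 nM.

9.00 nM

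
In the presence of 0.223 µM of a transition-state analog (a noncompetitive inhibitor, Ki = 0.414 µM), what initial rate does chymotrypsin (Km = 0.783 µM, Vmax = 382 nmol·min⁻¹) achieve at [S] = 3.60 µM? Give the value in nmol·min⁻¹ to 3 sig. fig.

204 nmol·min⁻¹

α = 1 + [I]/Ki = 1 + 0.223/0.414 = 1.539.
For a noncompetitive inhibitor, Vmax is reduced to Vmax/α while Km is unchanged: Km,app = 0.783 µM, Vmax,app = 248 nmol·min⁻¹.
v = Vmax,app·[S]/(Km,app + [S]) = 248 × 3.60/(0.783 + 3.60) = 204 nmol·min⁻¹.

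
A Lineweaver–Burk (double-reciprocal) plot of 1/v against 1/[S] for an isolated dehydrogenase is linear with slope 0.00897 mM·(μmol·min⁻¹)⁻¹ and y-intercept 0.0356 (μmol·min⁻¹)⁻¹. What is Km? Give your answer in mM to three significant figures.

y-intercept = 1/Vmax ⇒ Vmax = 28.1 μmol·min⁻¹; slope = Km/Vmax ⇒ Km = slope × Vmax.
Km = 0.00897 × 28.1 = 0.252 mM.

0.252 mM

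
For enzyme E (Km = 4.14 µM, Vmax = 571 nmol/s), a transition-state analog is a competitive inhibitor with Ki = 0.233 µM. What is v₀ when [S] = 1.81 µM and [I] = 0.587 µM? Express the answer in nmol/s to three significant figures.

α = 1 + [I]/Ki = 1 + 0.587/0.233 = 3.519.
For a competitive inhibitor, Vmax is unchanged and the apparent Km becomes α·Km: Km,app = 14.6 µM, Vmax,app = 571 nmol/s.
v = Vmax,app·[S]/(Km,app + [S]) = 571 × 1.81/(14.6 + 1.81) = 63.1 nmol/s.

63.1 nmol/s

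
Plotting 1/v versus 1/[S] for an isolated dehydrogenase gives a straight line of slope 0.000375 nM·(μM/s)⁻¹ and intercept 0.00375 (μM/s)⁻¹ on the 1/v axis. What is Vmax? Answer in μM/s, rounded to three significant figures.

267 μM/s

The y-intercept of a Lineweaver–Burk plot equals 1/Vmax, so Vmax = 1/0.00375 = 267 μM/s.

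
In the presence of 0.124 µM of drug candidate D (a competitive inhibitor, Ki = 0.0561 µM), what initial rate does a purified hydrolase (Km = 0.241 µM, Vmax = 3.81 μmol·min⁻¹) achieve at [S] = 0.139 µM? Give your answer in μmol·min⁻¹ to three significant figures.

0.580 μmol·min⁻¹

α = 1 + [I]/Ki = 1 + 0.124/0.0561 = 3.210.
For a competitive inhibitor, Vmax is unchanged and the apparent Km becomes α·Km: Km,app = 0.774 µM, Vmax,app = 3.81 μmol·min⁻¹.
v = Vmax,app·[S]/(Km,app + [S]) = 3.81 × 0.139/(0.774 + 0.139) = 0.580 μmol·min⁻¹.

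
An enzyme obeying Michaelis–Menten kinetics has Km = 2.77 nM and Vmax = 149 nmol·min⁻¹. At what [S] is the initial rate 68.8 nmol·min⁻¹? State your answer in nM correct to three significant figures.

The required fractional saturation is v/Vmax = 68.8/149 = 0.4617.
Then [S]/(Km+[S]) = 0.4617 ⇒ [S] = 2.77 × 0.4617/(1 − 0.4617) = 2.38 nM.

2.38 nM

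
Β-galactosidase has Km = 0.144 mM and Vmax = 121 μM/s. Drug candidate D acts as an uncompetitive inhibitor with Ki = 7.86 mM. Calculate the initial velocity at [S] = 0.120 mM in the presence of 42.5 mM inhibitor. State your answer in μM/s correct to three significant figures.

α = 1 + [I]/Ki = 1 + 42.5/7.86 = 6.407.
For an uncompetitive inhibitor, both parameters are divided by α, giving Vmax/α and Km/α: Km,app = 0.0225 mM, Vmax,app = 18.9 μM/s.
v = Vmax,app·[S]/(Km,app + [S]) = 18.9 × 0.120/(0.0225 + 0.120) = 15.9 μM/s.

15.9 μM/s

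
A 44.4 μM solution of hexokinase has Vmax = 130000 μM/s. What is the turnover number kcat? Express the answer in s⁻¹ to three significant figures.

kcat = Vmax/[E]total = 130000 μM/s / 44.4 μM = 2930 s⁻¹.

2930 s⁻¹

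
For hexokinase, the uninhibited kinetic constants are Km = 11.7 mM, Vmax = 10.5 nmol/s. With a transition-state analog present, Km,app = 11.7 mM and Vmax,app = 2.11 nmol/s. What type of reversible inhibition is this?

Vmax decreases (10.5 → 2.11 nmol/s) while Km is unchanged — pure noncompetitive inhibition.

noncompetitive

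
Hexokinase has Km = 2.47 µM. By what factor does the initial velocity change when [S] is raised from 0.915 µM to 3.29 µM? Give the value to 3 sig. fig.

Since Vmax cancels, v₂/v₁ = [S]₂(Km+[S]₁) / [S]₁(Km+[S]₂).
= 3.29×(2.47+0.915) / (0.915×(2.47+3.29)) = 11.14/5.270 = 2.11.

2.11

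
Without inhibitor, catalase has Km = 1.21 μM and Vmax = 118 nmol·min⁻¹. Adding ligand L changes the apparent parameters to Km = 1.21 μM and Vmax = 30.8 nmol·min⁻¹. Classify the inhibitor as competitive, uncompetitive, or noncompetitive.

Vmax decreases (118 → 30.8 nmol·min⁻¹) while Km is unchanged — pure noncompetitive inhibition.

noncompetitive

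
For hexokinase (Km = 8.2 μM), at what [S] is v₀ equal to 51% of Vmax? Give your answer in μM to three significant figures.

v/Vmax = [S]/(Km+[S]) = 0.51, so [S] = Km·0.51/(1 − 0.51) = 8.2 × 1.041.
[S] = 8.53 μM.

8.53 μM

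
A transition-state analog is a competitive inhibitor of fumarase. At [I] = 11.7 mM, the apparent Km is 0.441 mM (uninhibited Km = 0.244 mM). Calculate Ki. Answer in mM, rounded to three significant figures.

Competitive: Km,app = α·Km with α = 1 + [I]/Ki.
α = Km,app/Km = 0.441/0.244 = 1.807.
Since α = 1 + [I]/Ki, [I]/Ki = 1.807 − 1 = 0.8074 and Ki = 11.7/0.8074 = 14.5 mM.

14.5 mM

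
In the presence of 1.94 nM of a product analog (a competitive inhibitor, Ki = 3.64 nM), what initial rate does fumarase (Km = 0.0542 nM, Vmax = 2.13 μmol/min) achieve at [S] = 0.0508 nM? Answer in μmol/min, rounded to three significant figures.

With α = 1 + [I]/Ki = 1 + 1.94/3.64 = 1.533, the competitive rate law is v = Vmax[S] / (αKm + [S]).
v = 2.13×0.0508 / (1.533×0.0542 + 0.0508) = 0.1082/0.1339 = 0.808 μmol/min.

0.808 μmol/min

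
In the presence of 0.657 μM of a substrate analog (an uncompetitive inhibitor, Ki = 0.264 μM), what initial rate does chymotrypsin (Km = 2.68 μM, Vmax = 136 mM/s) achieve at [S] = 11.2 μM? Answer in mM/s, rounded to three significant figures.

With α = 1 + [I]/Ki = 1 + 0.657/0.264 = 3.489, the uncompetitive rate law is v = (Vmax/α)·[S] / (Km/α + [S]).
v = (136/3.489)×11.2 / (2.68/3.489 + 11.2) = 436.6/11.97 = 36.5 mM/s.

36.5 mM/s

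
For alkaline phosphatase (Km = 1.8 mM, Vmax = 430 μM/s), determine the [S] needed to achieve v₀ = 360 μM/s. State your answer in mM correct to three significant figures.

The required fractional saturation is v/Vmax = 360/430 = 0.8372.
Then [S]/(Km+[S]) = 0.8372 ⇒ [S] = 1.8 × 0.8372/(1 − 0.8372) = 9.26 mM.

9.26 mM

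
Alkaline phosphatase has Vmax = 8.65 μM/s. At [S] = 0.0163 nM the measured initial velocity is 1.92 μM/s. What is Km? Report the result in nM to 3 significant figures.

0.0571 nM

From v = Vmax[S]/(Km+[S]), Km = [S](Vmax − v)/v.
Km = 0.0163 × (8.65 − 1.92) / 1.92 = 0.1097/1.92 = 0.0571 nM.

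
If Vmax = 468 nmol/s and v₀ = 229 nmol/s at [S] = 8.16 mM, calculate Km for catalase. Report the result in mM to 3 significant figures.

8.52 mM

v/Vmax = 229/468 = 0.4893 = [S]/(Km+[S]).
So Km + [S] = [S]/0.4893 = 16.68 mM, giving Km = 16.68 − 8.16 = 8.52 mM.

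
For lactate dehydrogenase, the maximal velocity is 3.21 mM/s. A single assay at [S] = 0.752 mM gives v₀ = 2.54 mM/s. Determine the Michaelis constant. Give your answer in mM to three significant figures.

0.198 mM

From v = Vmax[S]/(Km+[S]), Km = [S](Vmax − v)/v.
Km = 0.752 × (3.21 − 2.54) / 2.54 = 0.5038/2.54 = 0.198 mM.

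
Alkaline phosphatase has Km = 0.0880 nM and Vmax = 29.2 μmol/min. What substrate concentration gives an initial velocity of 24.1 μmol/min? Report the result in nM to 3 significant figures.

The required fractional saturation is v/Vmax = 24.1/29.2 = 0.8253.
Then [S]/(Km+[S]) = 0.8253 ⇒ [S] = 0.0880 × 0.8253/(1 − 0.8253) = 0.416 nM.

0.416 nM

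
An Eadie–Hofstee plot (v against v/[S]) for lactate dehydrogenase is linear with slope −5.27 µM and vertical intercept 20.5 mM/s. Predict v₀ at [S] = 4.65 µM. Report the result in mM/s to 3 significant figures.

9.61 mM/s

In the Eadie–Hofstee form v = Vmax − Km·(v/[S]), the slope is −Km and the intercept is Vmax, so Km = 5.27 µM and Vmax = 20.5 mM/s.
v = 20.5 × 4.65/(5.27 + 4.65) = 9.61 mM/s.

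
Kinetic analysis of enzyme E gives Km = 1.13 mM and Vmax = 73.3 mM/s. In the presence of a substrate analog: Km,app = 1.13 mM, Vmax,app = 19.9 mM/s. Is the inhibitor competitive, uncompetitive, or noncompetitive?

noncompetitive

Vmax decreases (73.3 → 19.9 mM/s) while Km is unchanged — pure noncompetitive inhibition.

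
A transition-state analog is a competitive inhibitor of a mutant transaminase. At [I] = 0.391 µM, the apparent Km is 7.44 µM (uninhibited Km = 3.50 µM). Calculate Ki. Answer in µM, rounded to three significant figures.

0.347 µM

Competitive: Km,app = α·Km with α = 1 + [I]/Ki.
α = Km,app/Km = 7.44/3.50 = 2.126.
Since α = 1 + [I]/Ki, [I]/Ki = 2.126 − 1 = 1.126 and Ki = 0.391/1.126 = 0.347 µM.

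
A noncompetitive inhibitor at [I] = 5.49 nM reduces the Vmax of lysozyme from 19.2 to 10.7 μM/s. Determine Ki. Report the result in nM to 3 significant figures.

Noncompetitive: Vmax,app = Vmax/α with α = 1 + [I]/Ki.
α = Vmax/Vmax,app = 19.2/10.7 = 1.794.
Ki = [I]/(α − 1) = 5.49/0.7944 = 6.91 nM.

6.91 nM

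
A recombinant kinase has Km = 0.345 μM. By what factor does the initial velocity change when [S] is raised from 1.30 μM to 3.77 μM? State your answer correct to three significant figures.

Since Vmax cancels, v₂/v₁ = [S]₂(Km+[S]₁) / [S]₁(Km+[S]₂).
= 3.77×(0.345+1.30) / (1.30×(0.345+3.77)) = 6.202/5.350 = 1.16.

1.16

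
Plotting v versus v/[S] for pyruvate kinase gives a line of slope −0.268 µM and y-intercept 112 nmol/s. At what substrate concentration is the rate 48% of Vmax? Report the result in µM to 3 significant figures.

The Eadie–Hofstee slope gives Km = 0.268 µM (slope = −Km).
v/Vmax = [S]/(Km+[S]) = 0.48 ⇒ [S] = Km·0.48/(1−0.48) = 0.268 × 0.9231 = 0.247 µM.

0.247 µM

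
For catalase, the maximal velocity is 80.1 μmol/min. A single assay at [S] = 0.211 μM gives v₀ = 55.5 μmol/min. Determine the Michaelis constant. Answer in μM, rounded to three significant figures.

From v = Vmax[S]/(Km+[S]), Km = [S](Vmax − v)/v.
Km = 0.211 × (80.1 − 55.5) / 55.5 = 5.191/55.5 = 0.0935 μM.

0.0935 μM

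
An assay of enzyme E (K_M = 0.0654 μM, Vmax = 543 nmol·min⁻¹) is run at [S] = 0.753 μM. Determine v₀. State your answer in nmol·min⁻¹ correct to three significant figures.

500 nmol·min⁻¹

[S]/(Km+[S]) = 0.753/0.8184 = 0.9201, the fractional saturation.
v = 0.9201 × Vmax = 0.9201 × 543 = 500 nmol·min⁻¹.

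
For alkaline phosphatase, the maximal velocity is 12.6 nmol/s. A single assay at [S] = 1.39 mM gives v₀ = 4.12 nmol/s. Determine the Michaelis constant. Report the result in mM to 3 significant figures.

v/Vmax = 4.12/12.6 = 0.3270 = [S]/(Km+[S]).
So Km + [S] = [S]/0.3270 = 4.251 mM, giving Km = 4.251 − 1.39 = 2.86 mM.

2.86 mM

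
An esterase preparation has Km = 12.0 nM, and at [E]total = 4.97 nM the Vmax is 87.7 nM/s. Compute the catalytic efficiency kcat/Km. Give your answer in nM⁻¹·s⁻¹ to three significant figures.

1.47 nM⁻¹·s⁻¹

kcat = Vmax/[E]total = 87.7/4.97 = 17.6 s⁻¹.
kcat/Km = 17.6/12.0 = 1.47 nM⁻¹·s⁻¹.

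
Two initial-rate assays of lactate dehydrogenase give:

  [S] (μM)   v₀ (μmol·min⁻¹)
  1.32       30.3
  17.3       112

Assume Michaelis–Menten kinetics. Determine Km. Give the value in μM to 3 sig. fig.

In reciprocal form, 1/v = (Km/Vmax)·(1/[S]) + 1/Vmax. The two points give (1/[S], 1/v) = (0.7576, 0.03300) and (0.05780, 0.008929).
Slope = (0.03300 − 0.008929)/(0.7576 − 0.05780) = 0.03440; intercept = 0.03300 − 0.03440×0.7576 = 0.006940.
Vmax = 1/intercept = 144 μmol·min⁻¹; Km = slope × Vmax = 0.03440 × 144 = 4.96 μM.

4.96 μM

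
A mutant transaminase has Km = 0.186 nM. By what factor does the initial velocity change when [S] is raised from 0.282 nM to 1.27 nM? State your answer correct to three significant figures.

The fractional saturations are [S]/(Km+[S]) = 0.282/0.4680 = 0.6026 and 1.27/1.456 = 0.8723.
v₂/v₁ is just their ratio: 0.8723/0.6026 = 1.45.

1.45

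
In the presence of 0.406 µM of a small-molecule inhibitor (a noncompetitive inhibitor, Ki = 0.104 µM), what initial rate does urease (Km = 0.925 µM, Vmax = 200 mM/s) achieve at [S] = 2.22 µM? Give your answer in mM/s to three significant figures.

α = 1 + [I]/Ki = 1 + 0.406/0.104 = 4.904.
For a noncompetitive inhibitor, Vmax is reduced to Vmax/α while Km is unchanged: Km,app = 0.925 µM, Vmax,app = 40.8 mM/s.
v = Vmax,app·[S]/(Km,app + [S]) = 40.8 × 2.22/(0.925 + 2.22) = 28.8 mM/s.

28.8 mM/s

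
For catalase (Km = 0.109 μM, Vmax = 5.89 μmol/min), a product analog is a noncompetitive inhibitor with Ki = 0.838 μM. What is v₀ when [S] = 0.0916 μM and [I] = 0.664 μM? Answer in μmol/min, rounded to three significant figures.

With α = 1 + [I]/Ki = 1 + 0.664/0.838 = 1.792, the noncompetitive rate law is v = (Vmax/α)·[S] / (Km + [S]).
v = (5.89/1.792)×0.0916 / (0.109 + 0.0916) = 0.3010/0.2006 = 1.50 μmol/min.

1.50 μmol/min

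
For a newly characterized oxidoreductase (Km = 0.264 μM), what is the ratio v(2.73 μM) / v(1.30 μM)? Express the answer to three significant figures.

1.10

Since Vmax cancels, v₂/v₁ = [S]₂(Km+[S]₁) / [S]₁(Km+[S]₂).
= 2.73×(0.264+1.30) / (1.30×(0.264+2.73)) = 4.270/3.892 = 1.10.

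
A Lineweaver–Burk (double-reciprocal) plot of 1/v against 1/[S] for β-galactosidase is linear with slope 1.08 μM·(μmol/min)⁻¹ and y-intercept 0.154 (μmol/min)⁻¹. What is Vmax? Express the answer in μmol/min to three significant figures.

The y-intercept of a Lineweaver–Burk plot equals 1/Vmax, so Vmax = 1/0.154 = 6.49 μmol/min.

6.49 μmol/min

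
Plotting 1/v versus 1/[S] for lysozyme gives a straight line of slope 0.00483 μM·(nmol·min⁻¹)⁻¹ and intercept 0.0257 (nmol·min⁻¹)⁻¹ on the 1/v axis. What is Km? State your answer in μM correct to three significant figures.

y-intercept = 1/Vmax ⇒ Vmax = 38.9 nmol·min⁻¹; slope = Km/Vmax ⇒ Km = slope × Vmax.
Km = 0.00483 × 38.9 = 0.188 μM.

0.188 μM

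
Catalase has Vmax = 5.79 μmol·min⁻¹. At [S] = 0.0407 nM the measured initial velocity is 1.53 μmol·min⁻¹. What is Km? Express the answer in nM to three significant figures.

From v = Vmax[S]/(Km+[S]), Km = [S](Vmax − v)/v.
Km = 0.0407 × (5.79 − 1.53) / 1.53 = 0.1734/1.53 = 0.113 nM.

0.113 nM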